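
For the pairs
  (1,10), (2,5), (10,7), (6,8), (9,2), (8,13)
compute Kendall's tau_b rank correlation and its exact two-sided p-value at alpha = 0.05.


Step 1: Enumerate the 15 unordered pairs (i,j) with i<j and classify each by sign(x_j-x_i) * sign(y_j-y_i).
  (1,2):dx=+1,dy=-5->D; (1,3):dx=+9,dy=-3->D; (1,4):dx=+5,dy=-2->D; (1,5):dx=+8,dy=-8->D
  (1,6):dx=+7,dy=+3->C; (2,3):dx=+8,dy=+2->C; (2,4):dx=+4,dy=+3->C; (2,5):dx=+7,dy=-3->D
  (2,6):dx=+6,dy=+8->C; (3,4):dx=-4,dy=+1->D; (3,5):dx=-1,dy=-5->C; (3,6):dx=-2,dy=+6->D
  (4,5):dx=+3,dy=-6->D; (4,6):dx=+2,dy=+5->C; (5,6):dx=-1,dy=+11->D
Step 2: C = 6, D = 9, total pairs = 15.
Step 3: tau = (C - D)/(n(n-1)/2) = (6 - 9)/15 = -0.200000.
Step 4: Exact two-sided p-value (enumerate n! = 720 permutations of y under H0): p = 0.719444.
Step 5: alpha = 0.05. fail to reject H0.

tau_b = -0.2000 (C=6, D=9), p = 0.719444, fail to reject H0.


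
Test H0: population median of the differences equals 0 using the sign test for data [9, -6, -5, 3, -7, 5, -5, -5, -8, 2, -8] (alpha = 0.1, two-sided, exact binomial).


Step 1: Discard zero differences. Original n = 11; n_eff = number of nonzero differences = 11.
Nonzero differences (with sign): +9, -6, -5, +3, -7, +5, -5, -5, -8, +2, -8
Step 2: Count signs: positive = 4, negative = 7.
Step 3: Under H0: P(positive) = 0.5, so the number of positives S ~ Bin(11, 0.5).
Step 4: Two-sided exact p-value = sum of Bin(11,0.5) probabilities at or below the observed probability = 0.548828.
Step 5: alpha = 0.1. fail to reject H0.

n_eff = 11, pos = 4, neg = 7, p = 0.548828, fail to reject H0.


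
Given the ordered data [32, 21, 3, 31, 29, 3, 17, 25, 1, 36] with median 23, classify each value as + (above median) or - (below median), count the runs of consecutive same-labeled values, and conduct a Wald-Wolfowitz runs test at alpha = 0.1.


Step 1: Compute median = 23; label A = above, B = below.
Labels in order: ABBAABBABA  (n_A = 5, n_B = 5)
Step 2: Count runs R = 7.
Step 3: Under H0 (random ordering), E[R] = 2*n_A*n_B/(n_A+n_B) + 1 = 2*5*5/10 + 1 = 6.0000.
        Var[R] = 2*n_A*n_B*(2*n_A*n_B - n_A - n_B) / ((n_A+n_B)^2 * (n_A+n_B-1)) = 2000/900 = 2.2222.
        SD[R] = 1.4907.
Step 4: Continuity-corrected z = (R - 0.5 - E[R]) / SD[R] = (7 - 0.5 - 6.0000) / 1.4907 = 0.3354.
Step 5: Two-sided p-value via normal approximation = 2*(1 - Phi(|z|)) = 0.737316.
Step 6: alpha = 0.1. fail to reject H0.

R = 7, z = 0.3354, p = 0.737316, fail to reject H0.


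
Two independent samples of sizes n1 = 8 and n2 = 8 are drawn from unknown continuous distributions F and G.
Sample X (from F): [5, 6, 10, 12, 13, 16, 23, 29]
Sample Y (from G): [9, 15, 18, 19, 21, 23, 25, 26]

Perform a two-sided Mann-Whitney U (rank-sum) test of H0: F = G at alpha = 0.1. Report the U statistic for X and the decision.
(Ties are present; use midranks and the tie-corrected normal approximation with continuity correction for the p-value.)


Step 1: Combine and sort all 16 observations; assign midranks.
sorted (value, group): (5,X), (6,X), (9,Y), (10,X), (12,X), (13,X), (15,Y), (16,X), (18,Y), (19,Y), (21,Y), (23,X), (23,Y), (25,Y), (26,Y), (29,X)
ranks: 5->1, 6->2, 9->3, 10->4, 12->5, 13->6, 15->7, 16->8, 18->9, 19->10, 21->11, 23->12.5, 23->12.5, 25->14, 26->15, 29->16
Step 2: Rank sum for X: R1 = 1 + 2 + 4 + 5 + 6 + 8 + 12.5 + 16 = 54.5.
Step 3: U_X = R1 - n1(n1+1)/2 = 54.5 - 8*9/2 = 54.5 - 36 = 18.5.
       U_Y = n1*n2 - U_X = 64 - 18.5 = 45.5.
Step 4: Ties are present, so use the tie-corrected normal approximation (with continuity correction) for the p-value.
Step 5: p-value = 0.171852; compare to alpha = 0.1. fail to reject H0.

U_X = 18.5, p = 0.171852, fail to reject H0 at alpha = 0.1.


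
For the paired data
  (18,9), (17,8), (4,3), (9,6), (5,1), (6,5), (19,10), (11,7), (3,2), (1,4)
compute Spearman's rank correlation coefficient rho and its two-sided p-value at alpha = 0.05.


Step 1: Rank x and y separately (midranks; no ties here).
rank(x): 18->9, 17->8, 4->3, 9->6, 5->4, 6->5, 19->10, 11->7, 3->2, 1->1
rank(y): 9->9, 8->8, 3->3, 6->6, 1->1, 5->5, 10->10, 7->7, 2->2, 4->4
Step 2: d_i = R_x(i) - R_y(i); compute d_i^2.
  (9-9)^2=0, (8-8)^2=0, (3-3)^2=0, (6-6)^2=0, (4-1)^2=9, (5-5)^2=0, (10-10)^2=0, (7-7)^2=0, (2-2)^2=0, (1-4)^2=9
sum(d^2) = 18.
Step 3: rho = 1 - 6*18 / (10*(10^2 - 1)) = 1 - 108/990 = 0.890909.
Step 4: Under H0, t = rho * sqrt((n-2)/(1-rho^2)) = 5.5482 ~ t(8).
Step 5: Two-sided p-value from the t-distribution with 8 df = 0.000542.
Step 6: alpha = 0.05. reject H0.

rho = 0.8909, p = 0.000542, reject H0 at alpha = 0.05.


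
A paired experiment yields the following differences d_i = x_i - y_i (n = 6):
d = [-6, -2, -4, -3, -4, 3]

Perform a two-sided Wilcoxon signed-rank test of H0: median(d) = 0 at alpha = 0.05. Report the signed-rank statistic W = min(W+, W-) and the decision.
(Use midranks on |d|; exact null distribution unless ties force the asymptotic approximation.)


Step 1: Drop any zero differences (none here) and take |d_i|.
|d| = [6, 2, 4, 3, 4, 3]
Step 2: Midrank |d_i| (ties get averaged ranks).
ranks: |6|->6, |2|->1, |4|->4.5, |3|->2.5, |4|->4.5, |3|->2.5
Step 3: Attach original signs; sum ranks with positive sign and with negative sign.
W+ = 2.5 = 2.5
W- = 6 + 1 + 4.5 + 2.5 + 4.5 = 18.5
(Check: W+ + W- = 21 should equal n(n+1)/2 = 21.)
Step 4: Test statistic W = min(W+, W-) = 2.5.
Step 5: Ties in |d|, so use the tie-corrected normal approximation.
        E[W] = n(n+1)/4 = 6*7/4 = 10.5.
        Tie groups: |d|=3 (t=2), |d|=4 (t=2); sum(t^3 - t) = 12.
        Var[W] = n(n+1)(2n+1)/24 - sum(t^3-t)/48 = 546/24 - 12/48 = 22.5.
        z = (W - E[W]) / sqrt(Var[W]) = (2.5 - 10.5) / 4.7434 = -1.6865.
        Two-sided p = 2*Phi(z) = 0.091690.
Step 6: alpha = 0.05. fail to reject H0.

W+ = 2.5, W- = 18.5, W = min = 2.5, p = 0.091690, fail to reject H0.


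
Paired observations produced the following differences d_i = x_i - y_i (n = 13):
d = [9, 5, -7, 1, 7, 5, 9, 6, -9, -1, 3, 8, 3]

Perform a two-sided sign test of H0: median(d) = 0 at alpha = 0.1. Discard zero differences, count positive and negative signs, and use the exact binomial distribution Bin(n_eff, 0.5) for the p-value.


Step 1: Discard zero differences. Original n = 13; n_eff = number of nonzero differences = 13.
Nonzero differences (with sign): +9, +5, -7, +1, +7, +5, +9, +6, -9, -1, +3, +8, +3
Step 2: Count signs: positive = 10, negative = 3.
Step 3: Under H0: P(positive) = 0.5, so the number of positives S ~ Bin(13, 0.5).
Step 4: Two-sided exact p-value = sum of Bin(13,0.5) probabilities at or below the observed probability = 0.092285.
Step 5: alpha = 0.1. reject H0.

n_eff = 13, pos = 10, neg = 3, p = 0.092285, reject H0.


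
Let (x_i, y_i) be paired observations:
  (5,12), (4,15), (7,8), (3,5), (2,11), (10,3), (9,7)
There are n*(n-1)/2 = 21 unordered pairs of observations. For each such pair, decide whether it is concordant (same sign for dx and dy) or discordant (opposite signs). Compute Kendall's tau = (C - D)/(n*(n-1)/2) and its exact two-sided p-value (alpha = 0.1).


Step 1: Enumerate the 21 unordered pairs (i,j) with i<j and classify each by sign(x_j-x_i) * sign(y_j-y_i).
  (1,2):dx=-1,dy=+3->D; (1,3):dx=+2,dy=-4->D; (1,4):dx=-2,dy=-7->C; (1,5):dx=-3,dy=-1->C
  (1,6):dx=+5,dy=-9->D; (1,7):dx=+4,dy=-5->D; (2,3):dx=+3,dy=-7->D; (2,4):dx=-1,dy=-10->C
  (2,5):dx=-2,dy=-4->C; (2,6):dx=+6,dy=-12->D; (2,7):dx=+5,dy=-8->D; (3,4):dx=-4,dy=-3->C
  (3,5):dx=-5,dy=+3->D; (3,6):dx=+3,dy=-5->D; (3,7):dx=+2,dy=-1->D; (4,5):dx=-1,dy=+6->D
  (4,6):dx=+7,dy=-2->D; (4,7):dx=+6,dy=+2->C; (5,6):dx=+8,dy=-8->D; (5,7):dx=+7,dy=-4->D
  (6,7):dx=-1,dy=+4->D
Step 2: C = 6, D = 15, total pairs = 21.
Step 3: tau = (C - D)/(n(n-1)/2) = (6 - 15)/21 = -0.428571.
Step 4: Exact two-sided p-value (enumerate n! = 5040 permutations of y under H0): p = 0.238889.
Step 5: alpha = 0.1. fail to reject H0.

tau_b = -0.4286 (C=6, D=15), p = 0.238889, fail to reject H0.


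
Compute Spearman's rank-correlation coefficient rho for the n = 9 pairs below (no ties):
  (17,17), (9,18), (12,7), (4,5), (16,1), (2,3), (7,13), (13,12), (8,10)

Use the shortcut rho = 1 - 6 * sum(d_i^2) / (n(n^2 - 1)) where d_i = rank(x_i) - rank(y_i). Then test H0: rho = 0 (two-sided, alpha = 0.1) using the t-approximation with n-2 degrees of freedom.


Step 1: Rank x and y separately (midranks; no ties here).
rank(x): 17->9, 9->5, 12->6, 4->2, 16->8, 2->1, 7->3, 13->7, 8->4
rank(y): 17->8, 18->9, 7->4, 5->3, 1->1, 3->2, 13->7, 12->6, 10->5
Step 2: d_i = R_x(i) - R_y(i); compute d_i^2.
  (9-8)^2=1, (5-9)^2=16, (6-4)^2=4, (2-3)^2=1, (8-1)^2=49, (1-2)^2=1, (3-7)^2=16, (7-6)^2=1, (4-5)^2=1
sum(d^2) = 90.
Step 3: rho = 1 - 6*90 / (9*(9^2 - 1)) = 1 - 540/720 = 0.250000.
Step 4: Under H0, t = rho * sqrt((n-2)/(1-rho^2)) = 0.6831 ~ t(7).
Step 5: Two-sided p-value from the t-distribution with 7 df = 0.516490.
Step 6: alpha = 0.1. fail to reject H0.

rho = 0.2500, p = 0.516490, fail to reject H0 at alpha = 0.1.


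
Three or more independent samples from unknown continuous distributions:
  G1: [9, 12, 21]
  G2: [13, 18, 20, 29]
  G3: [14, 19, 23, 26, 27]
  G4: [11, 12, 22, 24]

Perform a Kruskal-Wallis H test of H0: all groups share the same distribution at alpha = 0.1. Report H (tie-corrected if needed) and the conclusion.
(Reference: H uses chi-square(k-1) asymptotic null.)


Step 1: Combine all N = 16 observations and assign midranks.
sorted (value, group, rank): (9,G1,1), (11,G4,2), (12,G1,3.5), (12,G4,3.5), (13,G2,5), (14,G3,6), (18,G2,7), (19,G3,8), (20,G2,9), (21,G1,10), (22,G4,11), (23,G3,12), (24,G4,13), (26,G3,14), (27,G3,15), (29,G2,16)
Step 2: Sum ranks within each group.
R_1 = 14.5 (n_1 = 3)
R_2 = 37 (n_2 = 4)
R_3 = 55 (n_3 = 5)
R_4 = 29.5 (n_4 = 4)
Step 3: H = 12/(N(N+1)) * sum(R_i^2/n_i) - 3(N+1)
     = 12/(16*17) * (14.5^2/3 + 37^2/4 + 55^2/5 + 29.5^2/4) - 3*17
     = 0.044118 * 1234.9 - 51
     = 3.480699.
Step 4: Ties present; correction factor C = 1 - 6/(16^3 - 16) = 0.998529. Corrected H = 3.480699 / 0.998529 = 3.485825.
Step 5: Under H0, H ~ chi^2(3); p-value = 0.322605.
Step 6: alpha = 0.1. fail to reject H0.

H = 3.4858, df = 3, p = 0.322605, fail to reject H0.


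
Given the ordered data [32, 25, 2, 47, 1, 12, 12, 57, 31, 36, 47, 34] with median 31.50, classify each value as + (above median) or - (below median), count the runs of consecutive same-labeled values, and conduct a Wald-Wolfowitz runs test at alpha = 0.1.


Step 1: Compute median = 31.50; label A = above, B = below.
Labels in order: ABBABBBABAAA  (n_A = 6, n_B = 6)
Step 2: Count runs R = 7.
Step 3: Under H0 (random ordering), E[R] = 2*n_A*n_B/(n_A+n_B) + 1 = 2*6*6/12 + 1 = 7.0000.
        Var[R] = 2*n_A*n_B*(2*n_A*n_B - n_A - n_B) / ((n_A+n_B)^2 * (n_A+n_B-1)) = 4320/1584 = 2.7273.
        SD[R] = 1.6514.
Step 4: R = E[R], so z = 0 with no continuity correction.
Step 5: Two-sided p-value via normal approximation = 2*(1 - Phi(|z|)) = 1.000000.
Step 6: alpha = 0.1. fail to reject H0.

R = 7, z = 0.0000, p = 1.000000, fail to reject H0.


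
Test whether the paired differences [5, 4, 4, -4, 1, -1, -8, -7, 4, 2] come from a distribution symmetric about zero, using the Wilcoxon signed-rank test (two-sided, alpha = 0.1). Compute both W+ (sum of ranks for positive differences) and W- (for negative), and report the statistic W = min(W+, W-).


Step 1: Drop any zero differences (none here) and take |d_i|.
|d| = [5, 4, 4, 4, 1, 1, 8, 7, 4, 2]
Step 2: Midrank |d_i| (ties get averaged ranks).
ranks: |5|->8, |4|->5.5, |4|->5.5, |4|->5.5, |1|->1.5, |1|->1.5, |8|->10, |7|->9, |4|->5.5, |2|->3
Step 3: Attach original signs; sum ranks with positive sign and with negative sign.
W+ = 8 + 5.5 + 5.5 + 1.5 + 5.5 + 3 = 29
W- = 5.5 + 1.5 + 10 + 9 = 26
(Check: W+ + W- = 55 should equal n(n+1)/2 = 55.)
Step 4: Test statistic W = min(W+, W-) = 26.
Step 5: Ties in |d|, so use the tie-corrected normal approximation.
        E[W] = n(n+1)/4 = 10*11/4 = 27.5.
        Tie groups: |d|=1 (t=2), |d|=4 (t=4); sum(t^3 - t) = 66.
        Var[W] = n(n+1)(2n+1)/24 - sum(t^3-t)/48 = 2310/24 - 66/48 = 94.875.
        z = (W - E[W]) / sqrt(Var[W]) = (26 - 27.5) / 9.7404 = -0.1540.
        Two-sided p = 2*Phi(z) = 0.877611.
Step 6: alpha = 0.1. fail to reject H0.

W+ = 29, W- = 26, W = min = 26, p = 0.877611, fail to reject H0.


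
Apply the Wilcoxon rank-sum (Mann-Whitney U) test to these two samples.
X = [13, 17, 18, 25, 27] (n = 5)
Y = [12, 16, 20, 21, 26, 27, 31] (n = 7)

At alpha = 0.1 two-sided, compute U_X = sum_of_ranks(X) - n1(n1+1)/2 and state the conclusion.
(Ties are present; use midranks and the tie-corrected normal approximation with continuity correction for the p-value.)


Step 1: Combine and sort all 12 observations; assign midranks.
sorted (value, group): (12,Y), (13,X), (16,Y), (17,X), (18,X), (20,Y), (21,Y), (25,X), (26,Y), (27,X), (27,Y), (31,Y)
ranks: 12->1, 13->2, 16->3, 17->4, 18->5, 20->6, 21->7, 25->8, 26->9, 27->10.5, 27->10.5, 31->12
Step 2: Rank sum for X: R1 = 2 + 4 + 5 + 8 + 10.5 = 29.5.
Step 3: U_X = R1 - n1(n1+1)/2 = 29.5 - 5*6/2 = 29.5 - 15 = 14.5.
       U_Y = n1*n2 - U_X = 35 - 14.5 = 20.5.
Step 4: Ties are present, so use the tie-corrected normal approximation (with continuity correction) for the p-value.
Step 5: p-value = 0.684221; compare to alpha = 0.1. fail to reject H0.

U_X = 14.5, p = 0.684221, fail to reject H0 at alpha = 0.1.


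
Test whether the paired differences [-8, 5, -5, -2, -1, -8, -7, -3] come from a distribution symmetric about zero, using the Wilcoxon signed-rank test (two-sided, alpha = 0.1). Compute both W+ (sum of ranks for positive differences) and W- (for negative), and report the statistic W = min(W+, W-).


Step 1: Drop any zero differences (none here) and take |d_i|.
|d| = [8, 5, 5, 2, 1, 8, 7, 3]
Step 2: Midrank |d_i| (ties get averaged ranks).
ranks: |8|->7.5, |5|->4.5, |5|->4.5, |2|->2, |1|->1, |8|->7.5, |7|->6, |3|->3
Step 3: Attach original signs; sum ranks with positive sign and with negative sign.
W+ = 4.5 = 4.5
W- = 7.5 + 4.5 + 2 + 1 + 7.5 + 6 + 3 = 31.5
(Check: W+ + W- = 36 should equal n(n+1)/2 = 36.)
Step 4: Test statistic W = min(W+, W-) = 4.5.
Step 5: Ties in |d|, so use the tie-corrected normal approximation.
        E[W] = n(n+1)/4 = 8*9/4 = 18.
        Tie groups: |d|=5 (t=2), |d|=8 (t=2); sum(t^3 - t) = 12.
        Var[W] = n(n+1)(2n+1)/24 - sum(t^3-t)/48 = 1224/24 - 12/48 = 50.75.
        z = (W - E[W]) / sqrt(Var[W]) = (4.5 - 18) / 7.1239 = -1.8950.
        Two-sided p = 2*Phi(z) = 0.058089.
Step 6: alpha = 0.1. reject H0.

W+ = 4.5, W- = 31.5, W = min = 4.5, p = 0.058089, reject H0.


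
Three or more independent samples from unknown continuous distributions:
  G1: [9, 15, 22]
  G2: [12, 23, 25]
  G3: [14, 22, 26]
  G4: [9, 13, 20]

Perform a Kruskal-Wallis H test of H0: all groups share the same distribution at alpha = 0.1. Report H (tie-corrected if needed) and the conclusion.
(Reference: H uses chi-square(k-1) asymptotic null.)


Step 1: Combine all N = 12 observations and assign midranks.
sorted (value, group, rank): (9,G1,1.5), (9,G4,1.5), (12,G2,3), (13,G4,4), (14,G3,5), (15,G1,6), (20,G4,7), (22,G1,8.5), (22,G3,8.5), (23,G2,10), (25,G2,11), (26,G3,12)
Step 2: Sum ranks within each group.
R_1 = 16 (n_1 = 3)
R_2 = 24 (n_2 = 3)
R_3 = 25.5 (n_3 = 3)
R_4 = 12.5 (n_4 = 3)
Step 3: H = 12/(N(N+1)) * sum(R_i^2/n_i) - 3(N+1)
     = 12/(12*13) * (16^2/3 + 24^2/3 + 25.5^2/3 + 12.5^2/3) - 3*13
     = 0.076923 * 546.167 - 39
     = 3.012821.
Step 4: Ties present; correction factor C = 1 - 12/(12^3 - 12) = 0.993007. Corrected H = 3.012821 / 0.993007 = 3.034038.
Step 5: Under H0, H ~ chi^2(3); p-value = 0.386407.
Step 6: alpha = 0.1. fail to reject H0.

H = 3.0340, df = 3, p = 0.386407, fail to reject H0.


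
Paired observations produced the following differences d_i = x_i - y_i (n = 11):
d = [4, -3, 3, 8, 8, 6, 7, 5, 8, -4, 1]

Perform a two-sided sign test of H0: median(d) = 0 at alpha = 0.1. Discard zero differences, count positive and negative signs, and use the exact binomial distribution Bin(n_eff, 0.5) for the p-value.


Step 1: Discard zero differences. Original n = 11; n_eff = number of nonzero differences = 11.
Nonzero differences (with sign): +4, -3, +3, +8, +8, +6, +7, +5, +8, -4, +1
Step 2: Count signs: positive = 9, negative = 2.
Step 3: Under H0: P(positive) = 0.5, so the number of positives S ~ Bin(11, 0.5).
Step 4: Two-sided exact p-value = sum of Bin(11,0.5) probabilities at or below the observed probability = 0.065430.
Step 5: alpha = 0.1. reject H0.

n_eff = 11, pos = 9, neg = 2, p = 0.065430, reject H0.


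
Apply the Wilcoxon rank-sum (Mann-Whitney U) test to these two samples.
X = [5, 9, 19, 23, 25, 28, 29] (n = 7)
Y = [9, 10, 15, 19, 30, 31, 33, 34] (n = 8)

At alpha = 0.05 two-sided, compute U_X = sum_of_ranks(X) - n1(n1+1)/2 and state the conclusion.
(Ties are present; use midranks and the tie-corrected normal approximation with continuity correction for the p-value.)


Step 1: Combine and sort all 15 observations; assign midranks.
sorted (value, group): (5,X), (9,X), (9,Y), (10,Y), (15,Y), (19,X), (19,Y), (23,X), (25,X), (28,X), (29,X), (30,Y), (31,Y), (33,Y), (34,Y)
ranks: 5->1, 9->2.5, 9->2.5, 10->4, 15->5, 19->6.5, 19->6.5, 23->8, 25->9, 28->10, 29->11, 30->12, 31->13, 33->14, 34->15
Step 2: Rank sum for X: R1 = 1 + 2.5 + 6.5 + 8 + 9 + 10 + 11 = 48.
Step 3: U_X = R1 - n1(n1+1)/2 = 48 - 7*8/2 = 48 - 28 = 20.
       U_Y = n1*n2 - U_X = 56 - 20 = 36.
Step 4: Ties are present, so use the tie-corrected normal approximation (with continuity correction) for the p-value.
Step 5: p-value = 0.384568; compare to alpha = 0.05. fail to reject H0.

U_X = 20, p = 0.384568, fail to reject H0 at alpha = 0.05.


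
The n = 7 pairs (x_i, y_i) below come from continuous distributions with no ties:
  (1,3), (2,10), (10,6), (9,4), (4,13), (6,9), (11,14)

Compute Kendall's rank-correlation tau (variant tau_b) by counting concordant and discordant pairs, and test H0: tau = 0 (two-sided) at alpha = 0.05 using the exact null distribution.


Step 1: Enumerate the 21 unordered pairs (i,j) with i<j and classify each by sign(x_j-x_i) * sign(y_j-y_i).
  (1,2):dx=+1,dy=+7->C; (1,3):dx=+9,dy=+3->C; (1,4):dx=+8,dy=+1->C; (1,5):dx=+3,dy=+10->C
  (1,6):dx=+5,dy=+6->C; (1,7):dx=+10,dy=+11->C; (2,3):dx=+8,dy=-4->D; (2,4):dx=+7,dy=-6->D
  (2,5):dx=+2,dy=+3->C; (2,6):dx=+4,dy=-1->D; (2,7):dx=+9,dy=+4->C; (3,4):dx=-1,dy=-2->C
  (3,5):dx=-6,dy=+7->D; (3,6):dx=-4,dy=+3->D; (3,7):dx=+1,dy=+8->C; (4,5):dx=-5,dy=+9->D
  (4,6):dx=-3,dy=+5->D; (4,7):dx=+2,dy=+10->C; (5,6):dx=+2,dy=-4->D; (5,7):dx=+7,dy=+1->C
  (6,7):dx=+5,dy=+5->C
Step 2: C = 13, D = 8, total pairs = 21.
Step 3: tau = (C - D)/(n(n-1)/2) = (13 - 8)/21 = 0.238095.
Step 4: Exact two-sided p-value (enumerate n! = 5040 permutations of y under H0): p = 0.561905.
Step 5: alpha = 0.05. fail to reject H0.

tau_b = 0.2381 (C=13, D=8), p = 0.561905, fail to reject H0.


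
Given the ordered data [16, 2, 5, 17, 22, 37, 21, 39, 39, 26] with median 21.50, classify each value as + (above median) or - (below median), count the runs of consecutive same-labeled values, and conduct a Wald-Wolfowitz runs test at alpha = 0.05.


Step 1: Compute median = 21.50; label A = above, B = below.
Labels in order: BBBBAABAAA  (n_A = 5, n_B = 5)
Step 2: Count runs R = 4.
Step 3: Under H0 (random ordering), E[R] = 2*n_A*n_B/(n_A+n_B) + 1 = 2*5*5/10 + 1 = 6.0000.
        Var[R] = 2*n_A*n_B*(2*n_A*n_B - n_A - n_B) / ((n_A+n_B)^2 * (n_A+n_B-1)) = 2000/900 = 2.2222.
        SD[R] = 1.4907.
Step 4: Continuity-corrected z = (R + 0.5 - E[R]) / SD[R] = (4 + 0.5 - 6.0000) / 1.4907 = -1.0062.
Step 5: Two-sided p-value via normal approximation = 2*(1 - Phi(|z|)) = 0.314305.
Step 6: alpha = 0.05. fail to reject H0.

R = 4, z = -1.0062, p = 0.314305, fail to reject H0.


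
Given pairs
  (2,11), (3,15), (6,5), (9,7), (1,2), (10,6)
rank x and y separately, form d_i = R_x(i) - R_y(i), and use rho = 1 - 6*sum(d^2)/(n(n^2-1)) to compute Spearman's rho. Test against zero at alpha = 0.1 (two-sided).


Step 1: Rank x and y separately (midranks; no ties here).
rank(x): 2->2, 3->3, 6->4, 9->5, 1->1, 10->6
rank(y): 11->5, 15->6, 5->2, 7->4, 2->1, 6->3
Step 2: d_i = R_x(i) - R_y(i); compute d_i^2.
  (2-5)^2=9, (3-6)^2=9, (4-2)^2=4, (5-4)^2=1, (1-1)^2=0, (6-3)^2=9
sum(d^2) = 32.
Step 3: rho = 1 - 6*32 / (6*(6^2 - 1)) = 1 - 192/210 = 0.085714.
Step 4: Under H0, t = rho * sqrt((n-2)/(1-rho^2)) = 0.1721 ~ t(4).
Step 5: Two-sided p-value from the t-distribution with 4 df = 0.871743.
Step 6: alpha = 0.1. fail to reject H0.

rho = 0.0857, p = 0.871743, fail to reject H0 at alpha = 0.1.


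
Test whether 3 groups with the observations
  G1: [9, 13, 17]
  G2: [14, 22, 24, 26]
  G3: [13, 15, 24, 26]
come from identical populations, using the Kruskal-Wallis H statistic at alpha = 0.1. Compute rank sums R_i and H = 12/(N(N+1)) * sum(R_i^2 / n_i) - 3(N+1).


Step 1: Combine all N = 11 observations and assign midranks.
sorted (value, group, rank): (9,G1,1), (13,G1,2.5), (13,G3,2.5), (14,G2,4), (15,G3,5), (17,G1,6), (22,G2,7), (24,G2,8.5), (24,G3,8.5), (26,G2,10.5), (26,G3,10.5)
Step 2: Sum ranks within each group.
R_1 = 9.5 (n_1 = 3)
R_2 = 30 (n_2 = 4)
R_3 = 26.5 (n_3 = 4)
Step 3: H = 12/(N(N+1)) * sum(R_i^2/n_i) - 3(N+1)
     = 12/(11*12) * (9.5^2/3 + 30^2/4 + 26.5^2/4) - 3*12
     = 0.090909 * 430.646 - 36
     = 3.149621.
Step 4: Ties present; correction factor C = 1 - 18/(11^3 - 11) = 0.986364. Corrected H = 3.149621 / 0.986364 = 3.193164.
Step 5: Under H0, H ~ chi^2(2); p-value = 0.202588.
Step 6: alpha = 0.1. fail to reject H0.

H = 3.1932, df = 2, p = 0.202588, fail to reject H0.


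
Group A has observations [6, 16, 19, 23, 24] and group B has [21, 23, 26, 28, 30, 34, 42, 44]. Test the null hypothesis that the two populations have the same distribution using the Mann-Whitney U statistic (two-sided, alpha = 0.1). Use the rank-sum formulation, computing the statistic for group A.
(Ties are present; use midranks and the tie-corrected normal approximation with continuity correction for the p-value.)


Step 1: Combine and sort all 13 observations; assign midranks.
sorted (value, group): (6,X), (16,X), (19,X), (21,Y), (23,X), (23,Y), (24,X), (26,Y), (28,Y), (30,Y), (34,Y), (42,Y), (44,Y)
ranks: 6->1, 16->2, 19->3, 21->4, 23->5.5, 23->5.5, 24->7, 26->8, 28->9, 30->10, 34->11, 42->12, 44->13
Step 2: Rank sum for X: R1 = 1 + 2 + 3 + 5.5 + 7 = 18.5.
Step 3: U_X = R1 - n1(n1+1)/2 = 18.5 - 5*6/2 = 18.5 - 15 = 3.5.
       U_Y = n1*n2 - U_X = 40 - 3.5 = 36.5.
Step 4: Ties are present, so use the tie-corrected normal approximation (with continuity correction) for the p-value.
Step 5: p-value = 0.019007; compare to alpha = 0.1. reject H0.

U_X = 3.5, p = 0.019007, reject H0 at alpha = 0.1.


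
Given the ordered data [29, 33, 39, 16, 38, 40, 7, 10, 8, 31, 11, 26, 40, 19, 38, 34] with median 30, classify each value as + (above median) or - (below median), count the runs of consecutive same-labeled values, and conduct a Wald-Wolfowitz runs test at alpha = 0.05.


Step 1: Compute median = 30; label A = above, B = below.
Labels in order: BAABAABBBABBABAA  (n_A = 8, n_B = 8)
Step 2: Count runs R = 10.
Step 3: Under H0 (random ordering), E[R] = 2*n_A*n_B/(n_A+n_B) + 1 = 2*8*8/16 + 1 = 9.0000.
        Var[R] = 2*n_A*n_B*(2*n_A*n_B - n_A - n_B) / ((n_A+n_B)^2 * (n_A+n_B-1)) = 14336/3840 = 3.7333.
        SD[R] = 1.9322.
Step 4: Continuity-corrected z = (R - 0.5 - E[R]) / SD[R] = (10 - 0.5 - 9.0000) / 1.9322 = 0.2588.
Step 5: Two-sided p-value via normal approximation = 2*(1 - Phi(|z|)) = 0.795809.
Step 6: alpha = 0.05. fail to reject H0.

R = 10, z = 0.2588, p = 0.795809, fail to reject H0.


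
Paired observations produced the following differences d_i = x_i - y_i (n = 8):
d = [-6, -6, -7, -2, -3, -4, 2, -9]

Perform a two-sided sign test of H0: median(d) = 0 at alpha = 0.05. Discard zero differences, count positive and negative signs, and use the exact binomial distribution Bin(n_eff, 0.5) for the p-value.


Step 1: Discard zero differences. Original n = 8; n_eff = number of nonzero differences = 8.
Nonzero differences (with sign): -6, -6, -7, -2, -3, -4, +2, -9
Step 2: Count signs: positive = 1, negative = 7.
Step 3: Under H0: P(positive) = 0.5, so the number of positives S ~ Bin(8, 0.5).
Step 4: Two-sided exact p-value = sum of Bin(8,0.5) probabilities at or below the observed probability = 0.070312.
Step 5: alpha = 0.05. fail to reject H0.

n_eff = 8, pos = 1, neg = 7, p = 0.070312, fail to reject H0.


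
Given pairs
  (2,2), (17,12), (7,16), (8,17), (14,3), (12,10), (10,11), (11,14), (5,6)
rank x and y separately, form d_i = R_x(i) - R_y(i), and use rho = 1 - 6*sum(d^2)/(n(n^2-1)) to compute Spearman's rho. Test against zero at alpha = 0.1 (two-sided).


Step 1: Rank x and y separately (midranks; no ties here).
rank(x): 2->1, 17->9, 7->3, 8->4, 14->8, 12->7, 10->5, 11->6, 5->2
rank(y): 2->1, 12->6, 16->8, 17->9, 3->2, 10->4, 11->5, 14->7, 6->3
Step 2: d_i = R_x(i) - R_y(i); compute d_i^2.
  (1-1)^2=0, (9-6)^2=9, (3-8)^2=25, (4-9)^2=25, (8-2)^2=36, (7-4)^2=9, (5-5)^2=0, (6-7)^2=1, (2-3)^2=1
sum(d^2) = 106.
Step 3: rho = 1 - 6*106 / (9*(9^2 - 1)) = 1 - 636/720 = 0.116667.
Step 4: Under H0, t = rho * sqrt((n-2)/(1-rho^2)) = 0.3108 ~ t(7).
Step 5: Two-sided p-value from the t-distribution with 7 df = 0.765008.
Step 6: alpha = 0.1. fail to reject H0.

rho = 0.1167, p = 0.765008, fail to reject H0 at alpha = 0.1.


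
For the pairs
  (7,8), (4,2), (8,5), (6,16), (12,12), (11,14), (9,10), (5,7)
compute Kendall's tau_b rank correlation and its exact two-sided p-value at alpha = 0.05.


Step 1: Enumerate the 28 unordered pairs (i,j) with i<j and classify each by sign(x_j-x_i) * sign(y_j-y_i).
  (1,2):dx=-3,dy=-6->C; (1,3):dx=+1,dy=-3->D; (1,4):dx=-1,dy=+8->D; (1,5):dx=+5,dy=+4->C
  (1,6):dx=+4,dy=+6->C; (1,7):dx=+2,dy=+2->C; (1,8):dx=-2,dy=-1->C; (2,3):dx=+4,dy=+3->C
  (2,4):dx=+2,dy=+14->C; (2,5):dx=+8,dy=+10->C; (2,6):dx=+7,dy=+12->C; (2,7):dx=+5,dy=+8->C
  (2,8):dx=+1,dy=+5->C; (3,4):dx=-2,dy=+11->D; (3,5):dx=+4,dy=+7->C; (3,6):dx=+3,dy=+9->C
  (3,7):dx=+1,dy=+5->C; (3,8):dx=-3,dy=+2->D; (4,5):dx=+6,dy=-4->D; (4,6):dx=+5,dy=-2->D
  (4,7):dx=+3,dy=-6->D; (4,8):dx=-1,dy=-9->C; (5,6):dx=-1,dy=+2->D; (5,7):dx=-3,dy=-2->C
  (5,8):dx=-7,dy=-5->C; (6,7):dx=-2,dy=-4->C; (6,8):dx=-6,dy=-7->C; (7,8):dx=-4,dy=-3->C
Step 2: C = 20, D = 8, total pairs = 28.
Step 3: tau = (C - D)/(n(n-1)/2) = (20 - 8)/28 = 0.428571.
Step 4: Exact two-sided p-value (enumerate n! = 40320 permutations of y under H0): p = 0.178869.
Step 5: alpha = 0.05. fail to reject H0.

tau_b = 0.4286 (C=20, D=8), p = 0.178869, fail to reject H0.


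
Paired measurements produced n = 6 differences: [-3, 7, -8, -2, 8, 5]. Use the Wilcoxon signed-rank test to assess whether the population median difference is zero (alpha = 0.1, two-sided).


Step 1: Drop any zero differences (none here) and take |d_i|.
|d| = [3, 7, 8, 2, 8, 5]
Step 2: Midrank |d_i| (ties get averaged ranks).
ranks: |3|->2, |7|->4, |8|->5.5, |2|->1, |8|->5.5, |5|->3
Step 3: Attach original signs; sum ranks with positive sign and with negative sign.
W+ = 4 + 5.5 + 3 = 12.5
W- = 2 + 5.5 + 1 = 8.5
(Check: W+ + W- = 21 should equal n(n+1)/2 = 21.)
Step 4: Test statistic W = min(W+, W-) = 8.5.
Step 5: Ties in |d|, so use the tie-corrected normal approximation.
        E[W] = n(n+1)/4 = 6*7/4 = 10.5.
        Tie groups: |d|=8 (t=2); sum(t^3 - t) = 6.
        Var[W] = n(n+1)(2n+1)/24 - sum(t^3-t)/48 = 546/24 - 6/48 = 22.625.
        z = (W - E[W]) / sqrt(Var[W]) = (8.5 - 10.5) / 4.7566 = -0.4205.
        Two-sided p = 2*Phi(z) = 0.674142.
Step 6: alpha = 0.1. fail to reject H0.

W+ = 12.5, W- = 8.5, W = min = 8.5, p = 0.674142, fail to reject H0.


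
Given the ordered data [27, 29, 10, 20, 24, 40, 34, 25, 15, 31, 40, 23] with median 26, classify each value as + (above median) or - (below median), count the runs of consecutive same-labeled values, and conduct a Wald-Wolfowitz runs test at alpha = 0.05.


Step 1: Compute median = 26; label A = above, B = below.
Labels in order: AABBBAABBAAB  (n_A = 6, n_B = 6)
Step 2: Count runs R = 6.
Step 3: Under H0 (random ordering), E[R] = 2*n_A*n_B/(n_A+n_B) + 1 = 2*6*6/12 + 1 = 7.0000.
        Var[R] = 2*n_A*n_B*(2*n_A*n_B - n_A - n_B) / ((n_A+n_B)^2 * (n_A+n_B-1)) = 4320/1584 = 2.7273.
        SD[R] = 1.6514.
Step 4: Continuity-corrected z = (R + 0.5 - E[R]) / SD[R] = (6 + 0.5 - 7.0000) / 1.6514 = -0.3028.
Step 5: Two-sided p-value via normal approximation = 2*(1 - Phi(|z|)) = 0.762069.
Step 6: alpha = 0.05. fail to reject H0.

R = 6, z = -0.3028, p = 0.762069, fail to reject H0.


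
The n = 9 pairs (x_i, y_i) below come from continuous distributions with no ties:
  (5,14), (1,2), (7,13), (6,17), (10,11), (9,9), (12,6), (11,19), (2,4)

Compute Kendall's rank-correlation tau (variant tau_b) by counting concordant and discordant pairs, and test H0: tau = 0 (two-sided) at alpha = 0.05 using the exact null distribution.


Step 1: Enumerate the 36 unordered pairs (i,j) with i<j and classify each by sign(x_j-x_i) * sign(y_j-y_i).
  (1,2):dx=-4,dy=-12->C; (1,3):dx=+2,dy=-1->D; (1,4):dx=+1,dy=+3->C; (1,5):dx=+5,dy=-3->D
  (1,6):dx=+4,dy=-5->D; (1,7):dx=+7,dy=-8->D; (1,8):dx=+6,dy=+5->C; (1,9):dx=-3,dy=-10->C
  (2,3):dx=+6,dy=+11->C; (2,4):dx=+5,dy=+15->C; (2,5):dx=+9,dy=+9->C; (2,6):dx=+8,dy=+7->C
  (2,7):dx=+11,dy=+4->C; (2,8):dx=+10,dy=+17->C; (2,9):dx=+1,dy=+2->C; (3,4):dx=-1,dy=+4->D
  (3,5):dx=+3,dy=-2->D; (3,6):dx=+2,dy=-4->D; (3,7):dx=+5,dy=-7->D; (3,8):dx=+4,dy=+6->C
  (3,9):dx=-5,dy=-9->C; (4,5):dx=+4,dy=-6->D; (4,6):dx=+3,dy=-8->D; (4,7):dx=+6,dy=-11->D
  (4,8):dx=+5,dy=+2->C; (4,9):dx=-4,dy=-13->C; (5,6):dx=-1,dy=-2->C; (5,7):dx=+2,dy=-5->D
  (5,8):dx=+1,dy=+8->C; (5,9):dx=-8,dy=-7->C; (6,7):dx=+3,dy=-3->D; (6,8):dx=+2,dy=+10->C
  (6,9):dx=-7,dy=-5->C; (7,8):dx=-1,dy=+13->D; (7,9):dx=-10,dy=-2->C; (8,9):dx=-9,dy=-15->C
Step 2: C = 22, D = 14, total pairs = 36.
Step 3: tau = (C - D)/(n(n-1)/2) = (22 - 14)/36 = 0.222222.
Step 4: Exact two-sided p-value (enumerate n! = 362880 permutations of y under H0): p = 0.476709.
Step 5: alpha = 0.05. fail to reject H0.

tau_b = 0.2222 (C=22, D=14), p = 0.476709, fail to reject H0.


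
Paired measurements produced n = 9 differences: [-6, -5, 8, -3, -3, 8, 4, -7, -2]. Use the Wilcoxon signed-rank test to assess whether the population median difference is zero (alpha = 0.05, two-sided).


Step 1: Drop any zero differences (none here) and take |d_i|.
|d| = [6, 5, 8, 3, 3, 8, 4, 7, 2]
Step 2: Midrank |d_i| (ties get averaged ranks).
ranks: |6|->6, |5|->5, |8|->8.5, |3|->2.5, |3|->2.5, |8|->8.5, |4|->4, |7|->7, |2|->1
Step 3: Attach original signs; sum ranks with positive sign and with negative sign.
W+ = 8.5 + 8.5 + 4 = 21
W- = 6 + 5 + 2.5 + 2.5 + 7 + 1 = 24
(Check: W+ + W- = 45 should equal n(n+1)/2 = 45.)
Step 4: Test statistic W = min(W+, W-) = 21.
Step 5: Ties in |d|, so use the tie-corrected normal approximation.
        E[W] = n(n+1)/4 = 9*10/4 = 22.5.
        Tie groups: |d|=3 (t=2), |d|=8 (t=2); sum(t^3 - t) = 12.
        Var[W] = n(n+1)(2n+1)/24 - sum(t^3-t)/48 = 1710/24 - 12/48 = 71.
        z = (W - E[W]) / sqrt(Var[W]) = (21 - 22.5) / 8.4261 = -0.1780.
        Two-sided p = 2*Phi(z) = 0.858709.
Step 6: alpha = 0.05. fail to reject H0.

W+ = 21, W- = 24, W = min = 21, p = 0.858709, fail to reject H0.


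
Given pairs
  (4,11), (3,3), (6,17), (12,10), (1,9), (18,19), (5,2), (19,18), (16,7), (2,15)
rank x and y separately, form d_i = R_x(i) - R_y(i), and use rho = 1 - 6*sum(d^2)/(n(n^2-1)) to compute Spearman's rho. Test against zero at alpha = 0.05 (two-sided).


Step 1: Rank x and y separately (midranks; no ties here).
rank(x): 4->4, 3->3, 6->6, 12->7, 1->1, 18->9, 5->5, 19->10, 16->8, 2->2
rank(y): 11->6, 3->2, 17->8, 10->5, 9->4, 19->10, 2->1, 18->9, 7->3, 15->7
Step 2: d_i = R_x(i) - R_y(i); compute d_i^2.
  (4-6)^2=4, (3-2)^2=1, (6-8)^2=4, (7-5)^2=4, (1-4)^2=9, (9-10)^2=1, (5-1)^2=16, (10-9)^2=1, (8-3)^2=25, (2-7)^2=25
sum(d^2) = 90.
Step 3: rho = 1 - 6*90 / (10*(10^2 - 1)) = 1 - 540/990 = 0.454545.
Step 4: Under H0, t = rho * sqrt((n-2)/(1-rho^2)) = 1.4434 ~ t(8).
Step 5: Two-sided p-value from the t-distribution with 8 df = 0.186905.
Step 6: alpha = 0.05. fail to reject H0.

rho = 0.4545, p = 0.186905, fail to reject H0 at alpha = 0.05.


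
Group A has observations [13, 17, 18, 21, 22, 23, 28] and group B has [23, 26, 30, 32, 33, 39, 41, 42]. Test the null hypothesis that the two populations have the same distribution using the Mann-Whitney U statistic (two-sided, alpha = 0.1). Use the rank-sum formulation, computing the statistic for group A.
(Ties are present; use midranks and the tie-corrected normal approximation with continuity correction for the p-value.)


Step 1: Combine and sort all 15 observations; assign midranks.
sorted (value, group): (13,X), (17,X), (18,X), (21,X), (22,X), (23,X), (23,Y), (26,Y), (28,X), (30,Y), (32,Y), (33,Y), (39,Y), (41,Y), (42,Y)
ranks: 13->1, 17->2, 18->3, 21->4, 22->5, 23->6.5, 23->6.5, 26->8, 28->9, 30->10, 32->11, 33->12, 39->13, 41->14, 42->15
Step 2: Rank sum for X: R1 = 1 + 2 + 3 + 4 + 5 + 6.5 + 9 = 30.5.
Step 3: U_X = R1 - n1(n1+1)/2 = 30.5 - 7*8/2 = 30.5 - 28 = 2.5.
       U_Y = n1*n2 - U_X = 56 - 2.5 = 53.5.
Step 4: Ties are present, so use the tie-corrected normal approximation (with continuity correction) for the p-value.
Step 5: p-value = 0.003782; compare to alpha = 0.1. reject H0.

U_X = 2.5, p = 0.003782, reject H0 at alpha = 0.1.


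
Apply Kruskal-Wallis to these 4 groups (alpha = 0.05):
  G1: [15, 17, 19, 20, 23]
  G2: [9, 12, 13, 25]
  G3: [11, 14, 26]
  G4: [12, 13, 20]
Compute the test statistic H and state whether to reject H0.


Step 1: Combine all N = 15 observations and assign midranks.
sorted (value, group, rank): (9,G2,1), (11,G3,2), (12,G2,3.5), (12,G4,3.5), (13,G2,5.5), (13,G4,5.5), (14,G3,7), (15,G1,8), (17,G1,9), (19,G1,10), (20,G1,11.5), (20,G4,11.5), (23,G1,13), (25,G2,14), (26,G3,15)
Step 2: Sum ranks within each group.
R_1 = 51.5 (n_1 = 5)
R_2 = 24 (n_2 = 4)
R_3 = 24 (n_3 = 3)
R_4 = 20.5 (n_4 = 3)
Step 3: H = 12/(N(N+1)) * sum(R_i^2/n_i) - 3(N+1)
     = 12/(15*16) * (51.5^2/5 + 24^2/4 + 24^2/3 + 20.5^2/3) - 3*16
     = 0.050000 * 1006.53 - 48
     = 2.326667.
Step 4: Ties present; correction factor C = 1 - 18/(15^3 - 15) = 0.994643. Corrected H = 2.326667 / 0.994643 = 2.339198.
Step 5: Under H0, H ~ chi^2(3); p-value = 0.505053.
Step 6: alpha = 0.05. fail to reject H0.

H = 2.3392, df = 3, p = 0.505053, fail to reject H0.


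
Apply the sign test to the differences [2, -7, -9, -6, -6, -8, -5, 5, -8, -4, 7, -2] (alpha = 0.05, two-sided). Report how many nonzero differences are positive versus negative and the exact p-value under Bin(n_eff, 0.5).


Step 1: Discard zero differences. Original n = 12; n_eff = number of nonzero differences = 12.
Nonzero differences (with sign): +2, -7, -9, -6, -6, -8, -5, +5, -8, -4, +7, -2
Step 2: Count signs: positive = 3, negative = 9.
Step 3: Under H0: P(positive) = 0.5, so the number of positives S ~ Bin(12, 0.5).
Step 4: Two-sided exact p-value = sum of Bin(12,0.5) probabilities at or below the observed probability = 0.145996.
Step 5: alpha = 0.05. fail to reject H0.

n_eff = 12, pos = 3, neg = 9, p = 0.145996, fail to reject H0.


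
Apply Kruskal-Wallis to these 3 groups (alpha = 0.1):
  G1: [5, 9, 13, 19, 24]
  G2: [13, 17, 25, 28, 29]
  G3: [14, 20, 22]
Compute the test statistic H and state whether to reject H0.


Step 1: Combine all N = 13 observations and assign midranks.
sorted (value, group, rank): (5,G1,1), (9,G1,2), (13,G1,3.5), (13,G2,3.5), (14,G3,5), (17,G2,6), (19,G1,7), (20,G3,8), (22,G3,9), (24,G1,10), (25,G2,11), (28,G2,12), (29,G2,13)
Step 2: Sum ranks within each group.
R_1 = 23.5 (n_1 = 5)
R_2 = 45.5 (n_2 = 5)
R_3 = 22 (n_3 = 3)
Step 3: H = 12/(N(N+1)) * sum(R_i^2/n_i) - 3(N+1)
     = 12/(13*14) * (23.5^2/5 + 45.5^2/5 + 22^2/3) - 3*14
     = 0.065934 * 685.833 - 42
     = 3.219780.
Step 4: Ties present; correction factor C = 1 - 6/(13^3 - 13) = 0.997253. Corrected H = 3.219780 / 0.997253 = 3.228650.
Step 5: Under H0, H ~ chi^2(2); p-value = 0.199025.
Step 6: alpha = 0.1. fail to reject H0.

H = 3.2287, df = 2, p = 0.199025, fail to reject H0.


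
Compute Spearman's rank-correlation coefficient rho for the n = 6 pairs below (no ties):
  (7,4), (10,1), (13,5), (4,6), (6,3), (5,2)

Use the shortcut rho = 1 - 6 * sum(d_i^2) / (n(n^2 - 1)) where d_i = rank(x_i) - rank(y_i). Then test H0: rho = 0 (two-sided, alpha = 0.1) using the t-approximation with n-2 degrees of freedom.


Step 1: Rank x and y separately (midranks; no ties here).
rank(x): 7->4, 10->5, 13->6, 4->1, 6->3, 5->2
rank(y): 4->4, 1->1, 5->5, 6->6, 3->3, 2->2
Step 2: d_i = R_x(i) - R_y(i); compute d_i^2.
  (4-4)^2=0, (5-1)^2=16, (6-5)^2=1, (1-6)^2=25, (3-3)^2=0, (2-2)^2=0
sum(d^2) = 42.
Step 3: rho = 1 - 6*42 / (6*(6^2 - 1)) = 1 - 252/210 = -0.200000.
Step 4: Under H0, t = rho * sqrt((n-2)/(1-rho^2)) = -0.4082 ~ t(4).
Step 5: Two-sided p-value from the t-distribution with 4 df = 0.704000.
Step 6: alpha = 0.1. fail to reject H0.

rho = -0.2000, p = 0.704000, fail to reject H0 at alpha = 0.1.


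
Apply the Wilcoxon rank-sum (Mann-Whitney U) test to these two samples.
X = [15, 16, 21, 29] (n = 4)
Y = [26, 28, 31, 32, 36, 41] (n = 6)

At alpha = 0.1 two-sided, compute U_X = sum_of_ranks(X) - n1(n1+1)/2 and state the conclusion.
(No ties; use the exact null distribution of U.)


Step 1: Combine and sort all 10 observations; assign midranks.
sorted (value, group): (15,X), (16,X), (21,X), (26,Y), (28,Y), (29,X), (31,Y), (32,Y), (36,Y), (41,Y)
ranks: 15->1, 16->2, 21->3, 26->4, 28->5, 29->6, 31->7, 32->8, 36->9, 41->10
Step 2: Rank sum for X: R1 = 1 + 2 + 3 + 6 = 12.
Step 3: U_X = R1 - n1(n1+1)/2 = 12 - 4*5/2 = 12 - 10 = 2.
       U_Y = n1*n2 - U_X = 24 - 2 = 22.
Step 4: No ties, so the exact null distribution of U (based on enumerating the C(10,4) = 210 equally likely rank assignments) gives the two-sided p-value.
Step 5: p-value = 0.038095; compare to alpha = 0.1. reject H0.

U_X = 2, p = 0.038095, reject H0 at alpha = 0.1.


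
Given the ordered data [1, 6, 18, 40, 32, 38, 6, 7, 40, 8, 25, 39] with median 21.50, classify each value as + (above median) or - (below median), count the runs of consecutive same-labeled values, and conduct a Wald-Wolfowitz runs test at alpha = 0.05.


Step 1: Compute median = 21.50; label A = above, B = below.
Labels in order: BBBAAABBABAA  (n_A = 6, n_B = 6)
Step 2: Count runs R = 6.
Step 3: Under H0 (random ordering), E[R] = 2*n_A*n_B/(n_A+n_B) + 1 = 2*6*6/12 + 1 = 7.0000.
        Var[R] = 2*n_A*n_B*(2*n_A*n_B - n_A - n_B) / ((n_A+n_B)^2 * (n_A+n_B-1)) = 4320/1584 = 2.7273.
        SD[R] = 1.6514.
Step 4: Continuity-corrected z = (R + 0.5 - E[R]) / SD[R] = (6 + 0.5 - 7.0000) / 1.6514 = -0.3028.
Step 5: Two-sided p-value via normal approximation = 2*(1 - Phi(|z|)) = 0.762069.
Step 6: alpha = 0.05. fail to reject H0.

R = 6, z = -0.3028, p = 0.762069, fail to reject H0.


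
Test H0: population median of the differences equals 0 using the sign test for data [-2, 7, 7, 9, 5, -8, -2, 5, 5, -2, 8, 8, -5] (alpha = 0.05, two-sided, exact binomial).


Step 1: Discard zero differences. Original n = 13; n_eff = number of nonzero differences = 13.
Nonzero differences (with sign): -2, +7, +7, +9, +5, -8, -2, +5, +5, -2, +8, +8, -5
Step 2: Count signs: positive = 8, negative = 5.
Step 3: Under H0: P(positive) = 0.5, so the number of positives S ~ Bin(13, 0.5).
Step 4: Two-sided exact p-value = sum of Bin(13,0.5) probabilities at or below the observed probability = 0.581055.
Step 5: alpha = 0.05. fail to reject H0.

n_eff = 13, pos = 8, neg = 5, p = 0.581055, fail to reject H0.


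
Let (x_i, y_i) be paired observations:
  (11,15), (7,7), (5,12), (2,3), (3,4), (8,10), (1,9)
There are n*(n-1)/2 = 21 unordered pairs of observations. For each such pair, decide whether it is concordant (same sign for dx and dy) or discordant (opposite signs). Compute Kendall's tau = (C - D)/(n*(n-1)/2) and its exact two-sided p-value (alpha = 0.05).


Step 1: Enumerate the 21 unordered pairs (i,j) with i<j and classify each by sign(x_j-x_i) * sign(y_j-y_i).
  (1,2):dx=-4,dy=-8->C; (1,3):dx=-6,dy=-3->C; (1,4):dx=-9,dy=-12->C; (1,5):dx=-8,dy=-11->C
  (1,6):dx=-3,dy=-5->C; (1,7):dx=-10,dy=-6->C; (2,3):dx=-2,dy=+5->D; (2,4):dx=-5,dy=-4->C
  (2,5):dx=-4,dy=-3->C; (2,6):dx=+1,dy=+3->C; (2,7):dx=-6,dy=+2->D; (3,4):dx=-3,dy=-9->C
  (3,5):dx=-2,dy=-8->C; (3,6):dx=+3,dy=-2->D; (3,7):dx=-4,dy=-3->C; (4,5):dx=+1,dy=+1->C
  (4,6):dx=+6,dy=+7->C; (4,7):dx=-1,dy=+6->D; (5,6):dx=+5,dy=+6->C; (5,7):dx=-2,dy=+5->D
  (6,7):dx=-7,dy=-1->C
Step 2: C = 16, D = 5, total pairs = 21.
Step 3: tau = (C - D)/(n(n-1)/2) = (16 - 5)/21 = 0.523810.
Step 4: Exact two-sided p-value (enumerate n! = 5040 permutations of y under H0): p = 0.136111.
Step 5: alpha = 0.05. fail to reject H0.

tau_b = 0.5238 (C=16, D=5), p = 0.136111, fail to reject H0.
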